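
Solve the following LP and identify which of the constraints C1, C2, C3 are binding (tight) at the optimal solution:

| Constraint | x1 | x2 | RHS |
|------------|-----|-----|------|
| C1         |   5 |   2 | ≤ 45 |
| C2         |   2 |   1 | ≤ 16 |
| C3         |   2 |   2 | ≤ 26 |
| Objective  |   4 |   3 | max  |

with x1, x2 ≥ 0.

At x1 = 3, x2 = 10, compute slack b - a·x for each constraint:
  C1: 45 − 35 = 10  (slack)
  C2: 16 − 16 = 0  (binding)
  C3: 26 − 26 = 0  (binding)

Optimal: x1 = 3, x2 = 10
Binding: C2, C3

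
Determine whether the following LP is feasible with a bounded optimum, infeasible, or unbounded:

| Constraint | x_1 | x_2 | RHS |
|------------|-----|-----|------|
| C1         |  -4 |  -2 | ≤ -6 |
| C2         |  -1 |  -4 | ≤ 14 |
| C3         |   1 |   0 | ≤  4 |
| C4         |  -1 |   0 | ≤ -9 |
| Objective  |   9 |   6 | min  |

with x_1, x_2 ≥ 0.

Infeasible (no feasible solution exists)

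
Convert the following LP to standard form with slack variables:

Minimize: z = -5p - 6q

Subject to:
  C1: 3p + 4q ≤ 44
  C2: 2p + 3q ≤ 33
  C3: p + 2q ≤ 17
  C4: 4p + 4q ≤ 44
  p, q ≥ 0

min z = -5p - 6q

s.t.
  3p + 4q + s1 = 44
  2p + 3q + s2 = 33
  p + 2q + s3 = 17
  4p + 4q + s4 = 44
  p, q, s1, s2, s3, s4 ≥ 0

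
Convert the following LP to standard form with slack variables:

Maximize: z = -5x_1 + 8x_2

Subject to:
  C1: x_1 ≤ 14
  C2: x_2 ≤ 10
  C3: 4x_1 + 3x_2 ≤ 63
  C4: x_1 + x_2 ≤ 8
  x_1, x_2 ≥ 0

max z = -5x_1 + 8x_2

s.t.
  x_1 + s1 = 14
  x_2 + s2 = 10
  4x_1 + 3x_2 + s3 = 63
  x_1 + x_2 + s4 = 8
  x_1, x_2, s1, s2, s3, s4 ≥ 0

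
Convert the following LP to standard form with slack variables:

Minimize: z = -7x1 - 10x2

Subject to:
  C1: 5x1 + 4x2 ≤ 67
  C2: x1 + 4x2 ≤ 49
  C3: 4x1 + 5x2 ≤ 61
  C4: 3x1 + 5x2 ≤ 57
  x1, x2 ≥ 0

min z = -7x1 - 10x2

s.t.
  5x1 + 4x2 + s1 = 67
  x1 + 4x2 + s2 = 49
  4x1 + 5x2 + s3 = 61
  3x1 + 5x2 + s4 = 57
  x1, x2, s1, s2, s3, s4 ≥ 0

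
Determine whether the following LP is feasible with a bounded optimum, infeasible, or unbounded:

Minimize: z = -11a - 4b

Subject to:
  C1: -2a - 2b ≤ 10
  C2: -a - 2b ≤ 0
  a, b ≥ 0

Unbounded (objective can decrease without bound)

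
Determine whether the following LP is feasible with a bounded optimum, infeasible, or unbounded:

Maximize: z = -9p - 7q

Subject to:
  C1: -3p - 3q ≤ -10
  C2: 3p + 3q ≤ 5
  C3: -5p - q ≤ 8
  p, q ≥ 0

Infeasible (no feasible solution exists)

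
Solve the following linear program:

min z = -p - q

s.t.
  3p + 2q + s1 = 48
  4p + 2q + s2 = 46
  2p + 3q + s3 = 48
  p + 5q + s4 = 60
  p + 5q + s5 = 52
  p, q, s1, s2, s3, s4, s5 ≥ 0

Evaluate the objective at each vertex of the feasible region:
  z(0, 0) = 0
  z(11.5, 0) = -11.5
  z(7, 9) = -16  ←
  z(0, 10.4) = -10.4
The minimum is at p = 7, q = 9.

p = 7, q = 9, z = -16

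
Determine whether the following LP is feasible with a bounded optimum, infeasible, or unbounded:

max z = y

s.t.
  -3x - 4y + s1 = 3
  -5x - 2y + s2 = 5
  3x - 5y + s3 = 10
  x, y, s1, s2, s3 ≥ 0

Unbounded (objective can increase without bound)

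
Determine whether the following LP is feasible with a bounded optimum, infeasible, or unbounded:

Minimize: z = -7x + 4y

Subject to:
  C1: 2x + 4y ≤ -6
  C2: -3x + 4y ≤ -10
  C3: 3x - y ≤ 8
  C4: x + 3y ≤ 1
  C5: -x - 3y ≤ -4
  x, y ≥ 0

Infeasible (no feasible solution exists)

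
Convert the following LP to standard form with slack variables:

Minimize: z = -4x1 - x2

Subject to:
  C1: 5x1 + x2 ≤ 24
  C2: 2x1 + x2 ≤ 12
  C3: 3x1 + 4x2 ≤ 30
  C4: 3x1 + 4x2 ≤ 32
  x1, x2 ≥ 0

min z = -4x1 - x2

s.t.
  5x1 + x2 + s1 = 24
  2x1 + x2 + s2 = 12
  3x1 + 4x2 + s3 = 30
  3x1 + 4x2 + s4 = 32
  x1, x2, s1, s2, s3, s4 ≥ 0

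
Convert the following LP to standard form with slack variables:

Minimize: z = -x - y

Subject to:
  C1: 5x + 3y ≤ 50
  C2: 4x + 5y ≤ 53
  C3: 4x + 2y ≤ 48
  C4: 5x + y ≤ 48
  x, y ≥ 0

min z = -x - y

s.t.
  5x + 3y + s1 = 50
  4x + 5y + s2 = 53
  4x + 2y + s3 = 48
  5x + y + s4 = 48
  x, y, s1, s2, s3, s4 ≥ 0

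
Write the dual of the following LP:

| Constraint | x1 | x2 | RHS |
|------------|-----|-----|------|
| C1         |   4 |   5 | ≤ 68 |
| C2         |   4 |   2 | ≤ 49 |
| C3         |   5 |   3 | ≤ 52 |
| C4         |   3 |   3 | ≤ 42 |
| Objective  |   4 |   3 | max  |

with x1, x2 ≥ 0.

Primal max cᵀx s.t. Ax ≤ b, x ≥ 0  →  Dual min bᵀy s.t. Aᵀy ≥ c, y ≥ 0.

Minimize: z = 68y1 + 49y2 + 52y3 + 42y4

Subject to:
  4y1 + 4y2 + 5y3 + 3y4 ≥ 4
  5y1 + 2y2 + 3y3 + 3y4 ≥ 3
  y1, y2, y3, y4 ≥ 0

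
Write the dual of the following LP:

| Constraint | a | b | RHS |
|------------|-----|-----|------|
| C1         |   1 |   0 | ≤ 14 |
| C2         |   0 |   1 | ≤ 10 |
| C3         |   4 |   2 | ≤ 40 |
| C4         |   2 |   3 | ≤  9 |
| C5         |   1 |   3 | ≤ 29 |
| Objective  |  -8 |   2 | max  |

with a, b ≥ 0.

Primal max cᵀx s.t. Ax ≤ b, x ≥ 0  →  Dual min bᵀy s.t. Aᵀy ≥ c, y ≥ 0.

Minimize: z = 14y1 + 10y2 + 40y3 + 9y4 + 29y5

Subject to:
  y1 + 4y3 + 2y4 + y5 ≥ -8
  y2 + 2y3 + 3y4 + 3y5 ≥ 2
  y1, y2, y3, y4, y5 ≥ 0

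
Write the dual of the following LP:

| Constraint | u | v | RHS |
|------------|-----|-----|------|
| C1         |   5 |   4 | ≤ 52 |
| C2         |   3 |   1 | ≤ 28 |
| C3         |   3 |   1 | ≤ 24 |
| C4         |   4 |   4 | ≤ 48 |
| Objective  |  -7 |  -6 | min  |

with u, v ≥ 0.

Primal min cᵀx s.t. Ax ≤ b, x ≥ 0  →  Dual max −bᵀy s.t. Aᵀy ≥ −c, y ≥ 0.

Maximize: z = -52y1 - 28y2 - 24y3 - 48y4

Subject to:
  5y1 + 3y2 + 3y3 + 4y4 ≥ 7
  4y1 + y2 + y3 + 4y4 ≥ 6
  y1, y2, y3, y4 ≥ 0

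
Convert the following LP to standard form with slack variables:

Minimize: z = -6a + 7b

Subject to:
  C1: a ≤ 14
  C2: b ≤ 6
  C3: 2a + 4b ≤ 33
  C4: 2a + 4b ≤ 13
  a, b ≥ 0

min z = -6a + 7b

s.t.
  a + s1 = 14
  b + s2 = 6
  2a + 4b + s3 = 33
  2a + 4b + s4 = 13
  a, b, s1, s2, s3, s4 ≥ 0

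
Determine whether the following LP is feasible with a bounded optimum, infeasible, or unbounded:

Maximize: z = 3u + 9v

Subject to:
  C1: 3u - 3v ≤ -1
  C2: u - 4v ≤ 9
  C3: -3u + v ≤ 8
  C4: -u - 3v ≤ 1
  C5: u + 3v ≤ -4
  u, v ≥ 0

Infeasible (no feasible solution exists)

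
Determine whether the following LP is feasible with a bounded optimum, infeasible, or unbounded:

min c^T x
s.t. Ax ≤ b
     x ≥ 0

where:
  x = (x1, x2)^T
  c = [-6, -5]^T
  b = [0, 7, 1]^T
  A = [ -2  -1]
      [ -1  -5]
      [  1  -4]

Unbounded (objective can decrease without bound)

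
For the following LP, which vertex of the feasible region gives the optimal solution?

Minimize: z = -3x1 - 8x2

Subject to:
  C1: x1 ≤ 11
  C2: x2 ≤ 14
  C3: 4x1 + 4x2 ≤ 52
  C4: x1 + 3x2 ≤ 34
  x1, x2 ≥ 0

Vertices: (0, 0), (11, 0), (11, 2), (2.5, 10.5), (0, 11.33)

Evaluate the objective at each vertex of the feasible region:
  z(0, 0) = 0
  z(11, 0) = -33
  z(11, 2) = -49
  z(2.5, 10.5) = -91.5  ←
  z(0, 11.33) = -90.67
The minimum is at x1 = 2.5, x2 = 10.5.

(2.5, 10.5)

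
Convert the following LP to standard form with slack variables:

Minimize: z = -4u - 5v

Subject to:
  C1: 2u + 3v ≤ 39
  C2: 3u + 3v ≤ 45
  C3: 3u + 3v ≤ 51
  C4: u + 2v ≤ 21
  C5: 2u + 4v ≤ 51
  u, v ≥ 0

min z = -4u - 5v

s.t.
  2u + 3v + s1 = 39
  3u + 3v + s2 = 45
  3u + 3v + s3 = 51
  u + 2v + s4 = 21
  2u + 4v + s5 = 51
  u, v, s1, s2, s3, s4, s5 ≥ 0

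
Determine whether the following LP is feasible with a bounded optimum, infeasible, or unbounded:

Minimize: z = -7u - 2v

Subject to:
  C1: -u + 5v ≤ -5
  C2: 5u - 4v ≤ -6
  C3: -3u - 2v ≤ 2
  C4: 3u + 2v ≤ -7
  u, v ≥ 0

Infeasible (no feasible solution exists)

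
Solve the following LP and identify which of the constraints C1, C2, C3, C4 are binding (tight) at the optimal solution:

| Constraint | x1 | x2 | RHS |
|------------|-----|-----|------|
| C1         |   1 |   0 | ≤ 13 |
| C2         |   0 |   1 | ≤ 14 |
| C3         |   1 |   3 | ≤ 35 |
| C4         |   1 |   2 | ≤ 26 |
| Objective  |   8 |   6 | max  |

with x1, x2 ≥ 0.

At x1 = 13, x2 = 6.5, compute slack b - a·x for each constraint:
  C1: 13 − 13 = 0  (binding)
  C2: 14 − 6.5 = 7.5  (slack)
  C3: 35 − 32.5 = 2.5  (slack)
  C4: 26 − 26 = 0  (binding)

Optimal: x1 = 13, x2 = 6.5
Binding: C1, C4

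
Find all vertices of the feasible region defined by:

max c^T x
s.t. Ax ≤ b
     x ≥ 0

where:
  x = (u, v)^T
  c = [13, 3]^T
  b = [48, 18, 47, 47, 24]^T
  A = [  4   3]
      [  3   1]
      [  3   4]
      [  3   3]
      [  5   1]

(0, 0), (4.8, 0), (3, 9), (2.778, 9.667), (0, 11.75)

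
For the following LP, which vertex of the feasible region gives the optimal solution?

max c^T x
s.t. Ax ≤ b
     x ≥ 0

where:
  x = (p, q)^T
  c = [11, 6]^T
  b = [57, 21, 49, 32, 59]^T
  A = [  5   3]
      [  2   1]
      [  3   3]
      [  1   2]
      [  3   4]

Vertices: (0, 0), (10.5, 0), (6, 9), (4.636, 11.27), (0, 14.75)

Evaluate the objective at each vertex of the feasible region:
  z(0, 0) = 0
  z(10.5, 0) = 115.5
  z(6, 9) = 120  ←
  z(4.636, 11.27) = 118.6
  z(0, 14.75) = 88.5
The maximum is at p = 6, q = 9.

(6, 9)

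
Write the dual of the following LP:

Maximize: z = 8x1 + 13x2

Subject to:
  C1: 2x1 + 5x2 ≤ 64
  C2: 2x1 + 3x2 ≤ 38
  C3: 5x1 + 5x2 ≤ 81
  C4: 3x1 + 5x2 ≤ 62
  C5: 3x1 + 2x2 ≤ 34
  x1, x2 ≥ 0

Primal max cᵀx s.t. Ax ≤ b, x ≥ 0  →  Dual min bᵀy s.t. Aᵀy ≥ c, y ≥ 0.

Minimize: z = 64y1 + 38y2 + 81y3 + 62y4 + 34y5

Subject to:
  2y1 + 2y2 + 5y3 + 3y4 + 3y5 ≥ 8
  5y1 + 3y2 + 5y3 + 5y4 + 2y5 ≥ 13
  y1, y2, y3, y4, y5 ≥ 0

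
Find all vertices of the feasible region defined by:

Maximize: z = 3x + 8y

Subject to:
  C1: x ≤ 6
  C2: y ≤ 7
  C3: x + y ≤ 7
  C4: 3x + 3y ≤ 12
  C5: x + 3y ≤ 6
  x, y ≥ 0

(0, 0), (4, 0), (3, 1), (0, 2)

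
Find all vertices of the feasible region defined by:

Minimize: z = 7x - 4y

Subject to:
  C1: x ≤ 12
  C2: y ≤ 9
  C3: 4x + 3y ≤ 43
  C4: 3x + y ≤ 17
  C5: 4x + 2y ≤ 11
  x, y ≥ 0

(0, 0), (2.75, 0), (0, 5.5)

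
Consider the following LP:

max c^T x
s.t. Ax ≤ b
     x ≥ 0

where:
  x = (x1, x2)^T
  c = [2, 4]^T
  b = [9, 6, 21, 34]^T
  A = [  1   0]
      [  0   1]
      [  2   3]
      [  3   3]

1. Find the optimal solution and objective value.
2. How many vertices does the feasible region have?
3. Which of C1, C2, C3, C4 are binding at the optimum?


1. x1 = 1.5, x2 = 6, z = 27
2. 5
3. C2, C3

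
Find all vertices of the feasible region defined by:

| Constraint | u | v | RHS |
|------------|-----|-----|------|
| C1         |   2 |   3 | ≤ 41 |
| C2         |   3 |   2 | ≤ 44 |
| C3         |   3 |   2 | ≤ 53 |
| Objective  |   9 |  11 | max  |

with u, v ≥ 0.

(0, 0), (14.67, 0), (10, 7), (0, 13.67)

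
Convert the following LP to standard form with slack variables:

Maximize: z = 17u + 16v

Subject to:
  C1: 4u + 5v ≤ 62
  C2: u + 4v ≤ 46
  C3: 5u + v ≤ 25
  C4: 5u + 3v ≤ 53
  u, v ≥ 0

max z = 17u + 16v

s.t.
  4u + 5v + s1 = 62
  u + 4v + s2 = 46
  5u + v + s3 = 25
  5u + 3v + s4 = 53
  u, v, s1, s2, s3, s4 ≥ 0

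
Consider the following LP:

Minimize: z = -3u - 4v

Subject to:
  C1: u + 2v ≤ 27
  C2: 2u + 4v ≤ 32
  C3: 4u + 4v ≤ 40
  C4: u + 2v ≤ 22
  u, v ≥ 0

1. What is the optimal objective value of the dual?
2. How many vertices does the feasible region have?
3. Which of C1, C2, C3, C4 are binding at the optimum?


1. -36
2. 4
3. C2, C3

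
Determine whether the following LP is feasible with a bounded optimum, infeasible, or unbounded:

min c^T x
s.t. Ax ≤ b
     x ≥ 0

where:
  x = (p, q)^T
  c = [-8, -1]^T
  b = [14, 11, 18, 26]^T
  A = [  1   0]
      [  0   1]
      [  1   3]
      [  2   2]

Feasible with a bounded optimal solution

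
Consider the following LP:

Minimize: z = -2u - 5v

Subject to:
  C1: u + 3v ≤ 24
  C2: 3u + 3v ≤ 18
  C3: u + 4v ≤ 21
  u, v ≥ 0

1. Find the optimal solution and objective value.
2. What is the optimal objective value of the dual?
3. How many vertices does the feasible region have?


1. u = 1, v = 5, z = -27
2. -27
3. 4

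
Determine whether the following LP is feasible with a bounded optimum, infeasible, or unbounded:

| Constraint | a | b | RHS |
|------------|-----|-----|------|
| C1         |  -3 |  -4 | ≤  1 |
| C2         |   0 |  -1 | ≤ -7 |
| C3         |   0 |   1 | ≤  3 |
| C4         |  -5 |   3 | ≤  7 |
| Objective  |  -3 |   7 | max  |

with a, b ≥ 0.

Infeasible (no feasible solution exists)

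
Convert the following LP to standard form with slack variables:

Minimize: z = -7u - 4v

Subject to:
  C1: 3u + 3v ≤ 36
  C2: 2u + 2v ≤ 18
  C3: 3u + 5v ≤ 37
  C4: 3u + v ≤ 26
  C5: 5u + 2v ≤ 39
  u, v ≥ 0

min z = -7u - 4v

s.t.
  3u + 3v + s1 = 36
  2u + 2v + s2 = 18
  3u + 5v + s3 = 37
  3u + v + s4 = 26
  5u + 2v + s5 = 39
  u, v, s1, s2, s3, s4, s5 ≥ 0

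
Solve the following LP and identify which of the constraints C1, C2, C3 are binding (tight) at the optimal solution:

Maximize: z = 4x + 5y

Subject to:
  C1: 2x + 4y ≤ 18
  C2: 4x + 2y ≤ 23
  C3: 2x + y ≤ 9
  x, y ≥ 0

At x = 3, y = 3, compute slack b - a·x for each constraint:
  C1: 18 − 18 = 0  (binding)
  C2: 23 − 18 = 5  (slack)
  C3: 9 − 9 = 0  (binding)

Optimal: x = 3, y = 3
Binding: C1, C3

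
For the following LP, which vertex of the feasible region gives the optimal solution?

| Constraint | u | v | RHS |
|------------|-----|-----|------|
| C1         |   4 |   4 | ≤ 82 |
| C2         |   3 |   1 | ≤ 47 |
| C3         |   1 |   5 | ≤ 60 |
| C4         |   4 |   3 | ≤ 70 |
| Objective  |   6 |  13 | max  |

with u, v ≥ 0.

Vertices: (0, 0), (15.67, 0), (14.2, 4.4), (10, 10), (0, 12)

Evaluate the objective at each vertex of the feasible region:
  z(0, 0) = 0
  z(15.67, 0) = 94
  z(14.2, 4.4) = 142.4
  z(10, 10) = 190  ←
  z(0, 12) = 156
The maximum is at u = 10, v = 10.

(10, 10)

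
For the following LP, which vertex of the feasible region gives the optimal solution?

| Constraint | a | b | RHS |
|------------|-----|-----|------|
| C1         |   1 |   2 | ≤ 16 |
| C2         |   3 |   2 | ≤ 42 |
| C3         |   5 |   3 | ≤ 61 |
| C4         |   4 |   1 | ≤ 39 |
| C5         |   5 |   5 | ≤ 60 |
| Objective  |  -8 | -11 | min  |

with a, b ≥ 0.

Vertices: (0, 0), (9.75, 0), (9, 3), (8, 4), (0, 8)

Evaluate the objective at each vertex of the feasible region:
  z(0, 0) = 0
  z(9.75, 0) = -78
  z(9, 3) = -105
  z(8, 4) = -108  ←
  z(0, 8) = -88
The minimum is at a = 8, b = 4.

(8, 4)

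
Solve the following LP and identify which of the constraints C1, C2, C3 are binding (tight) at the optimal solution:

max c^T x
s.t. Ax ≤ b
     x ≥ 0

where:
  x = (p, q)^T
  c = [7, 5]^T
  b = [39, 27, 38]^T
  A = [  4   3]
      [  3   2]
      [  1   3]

At p = 3, q = 9, compute slack b - a·x for each constraint:
  C1: 39 − 39 = 0  (binding)
  C2: 27 − 27 = 0  (binding)
  C3: 38 − 30 = 8  (slack)

Optimal: p = 3, q = 9
Binding: C1, C2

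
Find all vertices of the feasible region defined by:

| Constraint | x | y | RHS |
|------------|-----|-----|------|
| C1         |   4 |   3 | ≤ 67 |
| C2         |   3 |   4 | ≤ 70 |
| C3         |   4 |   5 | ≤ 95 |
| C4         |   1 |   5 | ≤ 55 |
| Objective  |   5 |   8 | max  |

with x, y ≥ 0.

(0, 0), (16.75, 0), (10, 9), (0, 11)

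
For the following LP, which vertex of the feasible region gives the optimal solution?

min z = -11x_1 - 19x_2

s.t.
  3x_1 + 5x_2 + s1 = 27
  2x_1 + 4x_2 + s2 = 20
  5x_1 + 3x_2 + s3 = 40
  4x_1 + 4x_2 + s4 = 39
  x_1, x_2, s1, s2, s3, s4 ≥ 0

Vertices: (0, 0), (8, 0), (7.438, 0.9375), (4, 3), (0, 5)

Evaluate the objective at each vertex of the feasible region:
  z(0, 0) = 0
  z(8, 0) = -88
  z(7.438, 0.9375) = -99.62
  z(4, 3) = -101  ←
  z(0, 5) = -95
The minimum is at x_1 = 4, x_2 = 3.

(4, 3)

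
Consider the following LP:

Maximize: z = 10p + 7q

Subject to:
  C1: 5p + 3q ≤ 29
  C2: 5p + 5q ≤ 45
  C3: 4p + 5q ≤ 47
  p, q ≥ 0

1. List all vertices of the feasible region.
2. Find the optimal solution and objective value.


1. (0, 0), (5.8, 0), (1, 8), (0, 9)
2. p = 1, q = 8, z = 66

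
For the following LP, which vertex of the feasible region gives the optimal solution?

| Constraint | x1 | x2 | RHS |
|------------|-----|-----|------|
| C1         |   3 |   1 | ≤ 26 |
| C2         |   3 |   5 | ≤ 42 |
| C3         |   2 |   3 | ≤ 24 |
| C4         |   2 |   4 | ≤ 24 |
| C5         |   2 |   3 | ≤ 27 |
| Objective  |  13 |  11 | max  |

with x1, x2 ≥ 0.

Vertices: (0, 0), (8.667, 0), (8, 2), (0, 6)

Evaluate the objective at each vertex of the feasible region:
  z(0, 0) = 0
  z(8.667, 0) = 112.7
  z(8, 2) = 126  ←
  z(0, 6) = 66
The maximum is at x1 = 8, x2 = 2.

(8, 2)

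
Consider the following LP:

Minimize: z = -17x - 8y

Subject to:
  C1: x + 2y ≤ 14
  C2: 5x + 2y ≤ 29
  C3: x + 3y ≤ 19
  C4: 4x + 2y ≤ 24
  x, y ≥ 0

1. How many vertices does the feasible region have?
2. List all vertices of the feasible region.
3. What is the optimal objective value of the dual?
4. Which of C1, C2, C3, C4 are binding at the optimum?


1. 5
2. (0, 0), (5.8, 0), (5, 2), (3.4, 5.2), (0, 6.333)
3. -101
4. C2, C4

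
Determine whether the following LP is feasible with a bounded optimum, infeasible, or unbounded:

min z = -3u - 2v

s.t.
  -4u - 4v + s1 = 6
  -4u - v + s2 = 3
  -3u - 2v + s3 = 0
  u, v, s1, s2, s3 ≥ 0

Unbounded (objective can decrease without bound)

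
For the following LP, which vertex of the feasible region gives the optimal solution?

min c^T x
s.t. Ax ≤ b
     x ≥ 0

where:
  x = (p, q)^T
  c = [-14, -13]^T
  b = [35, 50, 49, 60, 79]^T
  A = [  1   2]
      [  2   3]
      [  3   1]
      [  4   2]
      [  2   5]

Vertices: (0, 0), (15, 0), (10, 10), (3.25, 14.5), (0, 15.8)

Evaluate the objective at each vertex of the feasible region:
  z(0, 0) = 0
  z(15, 0) = -210
  z(10, 10) = -270  ←
  z(3.25, 14.5) = -234
  z(0, 15.8) = -205.4
The minimum is at p = 10, q = 10.

(10, 10)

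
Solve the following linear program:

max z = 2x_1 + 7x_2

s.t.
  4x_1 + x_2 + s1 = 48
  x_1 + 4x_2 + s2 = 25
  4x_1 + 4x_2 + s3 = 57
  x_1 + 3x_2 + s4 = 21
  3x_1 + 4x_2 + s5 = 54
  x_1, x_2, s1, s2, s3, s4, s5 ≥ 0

Evaluate the objective at each vertex of the feasible region:
  z(0, 0) = 0
  z(12, 0) = 24
  z(11.25, 3) = 43.5
  z(10.88, 3.375) = 45.38
  z(9, 4) = 46  ←
  z(0, 6.25) = 43.75
The maximum is at x_1 = 9, x_2 = 4.

x_1 = 9, x_2 = 4, z = 46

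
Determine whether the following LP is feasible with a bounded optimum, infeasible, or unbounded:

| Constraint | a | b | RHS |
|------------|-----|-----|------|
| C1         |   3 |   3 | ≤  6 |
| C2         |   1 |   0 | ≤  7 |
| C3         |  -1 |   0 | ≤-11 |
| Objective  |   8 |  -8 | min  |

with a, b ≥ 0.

Infeasible (no feasible solution exists)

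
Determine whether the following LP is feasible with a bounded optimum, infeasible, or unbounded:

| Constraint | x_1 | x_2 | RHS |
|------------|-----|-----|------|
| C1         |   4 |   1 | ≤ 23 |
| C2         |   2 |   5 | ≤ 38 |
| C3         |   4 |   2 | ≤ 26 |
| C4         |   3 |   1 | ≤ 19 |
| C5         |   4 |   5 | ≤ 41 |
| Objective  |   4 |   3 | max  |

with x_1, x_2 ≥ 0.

Feasible with a bounded optimal solution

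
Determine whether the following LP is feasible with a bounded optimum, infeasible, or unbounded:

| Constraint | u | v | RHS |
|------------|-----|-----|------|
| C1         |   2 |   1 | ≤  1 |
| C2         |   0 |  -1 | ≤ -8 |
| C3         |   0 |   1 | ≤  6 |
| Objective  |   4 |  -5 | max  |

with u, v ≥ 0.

Infeasible (no feasible solution exists)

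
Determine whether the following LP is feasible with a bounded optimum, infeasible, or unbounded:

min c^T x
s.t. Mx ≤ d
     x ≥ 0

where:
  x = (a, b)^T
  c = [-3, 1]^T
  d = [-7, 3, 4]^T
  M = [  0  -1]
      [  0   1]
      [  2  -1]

Infeasible (no feasible solution exists)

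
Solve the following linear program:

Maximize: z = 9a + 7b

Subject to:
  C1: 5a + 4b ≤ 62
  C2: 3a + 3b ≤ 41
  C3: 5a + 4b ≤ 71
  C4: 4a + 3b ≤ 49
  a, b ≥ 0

Evaluate the objective at each vertex of the feasible region:
  z(0, 0) = 0
  z(12.25, 0) = 110.2
  z(10, 3) = 111  ←
  z(7.333, 6.333) = 110.3
  z(0, 13.67) = 95.67
The maximum is at a = 10, b = 3.

a = 10, b = 3, z = 111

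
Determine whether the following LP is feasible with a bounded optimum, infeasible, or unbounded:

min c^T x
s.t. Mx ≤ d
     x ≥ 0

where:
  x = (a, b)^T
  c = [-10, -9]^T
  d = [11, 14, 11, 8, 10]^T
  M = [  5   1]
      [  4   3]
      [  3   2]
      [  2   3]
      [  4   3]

Feasible with a bounded optimal solution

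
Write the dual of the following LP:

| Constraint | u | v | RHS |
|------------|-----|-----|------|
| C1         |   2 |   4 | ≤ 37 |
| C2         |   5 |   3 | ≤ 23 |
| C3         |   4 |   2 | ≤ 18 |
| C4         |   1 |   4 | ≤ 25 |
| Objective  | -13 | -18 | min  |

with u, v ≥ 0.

Primal min cᵀx s.t. Ax ≤ b, x ≥ 0  →  Dual max −bᵀy s.t. Aᵀy ≥ −c, y ≥ 0.

Maximize: z = -37y1 - 23y2 - 18y3 - 25y4

Subject to:
  2y1 + 5y2 + 4y3 + y4 ≥ 13
  4y1 + 3y2 + 2y3 + 4y4 ≥ 18
  y1, y2, y3, y4 ≥ 0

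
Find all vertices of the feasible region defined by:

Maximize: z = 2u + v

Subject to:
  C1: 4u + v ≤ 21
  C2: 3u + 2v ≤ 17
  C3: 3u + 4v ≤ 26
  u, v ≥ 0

(0, 0), (5.25, 0), (5, 1), (2.667, 4.5), (0, 6.5)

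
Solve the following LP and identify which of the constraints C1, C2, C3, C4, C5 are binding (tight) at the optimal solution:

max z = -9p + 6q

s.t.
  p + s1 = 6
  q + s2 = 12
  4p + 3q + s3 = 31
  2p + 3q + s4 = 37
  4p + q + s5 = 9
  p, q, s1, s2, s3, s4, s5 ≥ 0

At p = 0, q = 9, compute slack b - a·x for each constraint:
  C1: 6 − 0 = 6  (slack)
  C2: 12 − 9 = 3  (slack)
  C3: 31 − 27 = 4  (slack)
  C4: 37 − 27 = 10  (slack)
  C5: 9 − 9 = 0  (binding)

Optimal: p = 0, q = 9
Binding: C5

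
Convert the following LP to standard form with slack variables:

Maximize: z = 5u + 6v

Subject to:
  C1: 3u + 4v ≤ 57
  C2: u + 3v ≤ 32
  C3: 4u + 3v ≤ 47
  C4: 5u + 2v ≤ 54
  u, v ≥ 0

max z = 5u + 6v

s.t.
  3u + 4v + s1 = 57
  u + 3v + s2 = 32
  4u + 3v + s3 = 47
  5u + 2v + s4 = 54
  u, v, s1, s2, s3, s4 ≥ 0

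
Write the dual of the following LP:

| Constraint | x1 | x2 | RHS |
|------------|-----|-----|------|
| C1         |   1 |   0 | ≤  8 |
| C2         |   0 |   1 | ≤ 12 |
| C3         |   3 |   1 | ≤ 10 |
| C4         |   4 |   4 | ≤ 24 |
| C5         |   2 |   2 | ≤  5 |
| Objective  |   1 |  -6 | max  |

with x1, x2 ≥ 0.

Primal max cᵀx s.t. Ax ≤ b, x ≥ 0  →  Dual min bᵀy s.t. Aᵀy ≥ c, y ≥ 0.

Minimize: z = 8y1 + 12y2 + 10y3 + 24y4 + 5y5

Subject to:
  y1 + 3y3 + 4y4 + 2y5 ≥ 1
  y2 + y3 + 4y4 + 2y5 ≥ -6
  y1, y2, y3, y4, y5 ≥ 0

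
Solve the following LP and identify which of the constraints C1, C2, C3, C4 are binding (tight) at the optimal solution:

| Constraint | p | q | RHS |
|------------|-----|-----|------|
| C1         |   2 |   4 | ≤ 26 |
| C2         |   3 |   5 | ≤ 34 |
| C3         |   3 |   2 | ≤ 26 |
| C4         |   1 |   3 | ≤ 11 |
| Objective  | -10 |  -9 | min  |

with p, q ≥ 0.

At p = 8, q = 1, compute slack b - a·x for each constraint:
  C1: 26 − 20 = 6  (slack)
  C2: 34 − 29 = 5  (slack)
  C3: 26 − 26 = 0  (binding)
  C4: 11 − 11 = 0  (binding)

Optimal: p = 8, q = 1
Binding: C3, C4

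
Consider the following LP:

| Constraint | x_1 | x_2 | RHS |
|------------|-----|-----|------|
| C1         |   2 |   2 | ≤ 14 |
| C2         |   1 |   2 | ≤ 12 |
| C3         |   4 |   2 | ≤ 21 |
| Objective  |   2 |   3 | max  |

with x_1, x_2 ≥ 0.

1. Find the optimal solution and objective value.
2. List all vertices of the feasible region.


1. x_1 = 2, x_2 = 5, z = 19
2. (0, 0), (5.25, 0), (3.5, 3.5), (2, 5), (0, 6)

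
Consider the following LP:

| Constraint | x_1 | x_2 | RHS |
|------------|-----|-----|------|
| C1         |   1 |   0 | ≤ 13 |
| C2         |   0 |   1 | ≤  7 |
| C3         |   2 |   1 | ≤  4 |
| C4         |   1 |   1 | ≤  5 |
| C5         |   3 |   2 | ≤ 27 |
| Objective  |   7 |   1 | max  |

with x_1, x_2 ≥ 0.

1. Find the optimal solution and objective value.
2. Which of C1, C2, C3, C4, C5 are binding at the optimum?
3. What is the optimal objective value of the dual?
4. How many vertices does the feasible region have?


1. x_1 = 2, x_2 = 0, z = 14
2. C3
3. 14
4. 3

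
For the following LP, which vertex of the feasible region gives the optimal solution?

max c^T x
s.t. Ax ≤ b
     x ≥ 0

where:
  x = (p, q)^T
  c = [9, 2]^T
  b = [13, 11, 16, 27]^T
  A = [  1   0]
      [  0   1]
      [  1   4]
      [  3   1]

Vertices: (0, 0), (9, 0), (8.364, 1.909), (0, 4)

Evaluate the objective at each vertex of the feasible region:
  z(0, 0) = 0
  z(9, 0) = 81  ←
  z(8.364, 1.909) = 79.09
  z(0, 4) = 8
The maximum is at p = 9, q = 0.

(9, 0)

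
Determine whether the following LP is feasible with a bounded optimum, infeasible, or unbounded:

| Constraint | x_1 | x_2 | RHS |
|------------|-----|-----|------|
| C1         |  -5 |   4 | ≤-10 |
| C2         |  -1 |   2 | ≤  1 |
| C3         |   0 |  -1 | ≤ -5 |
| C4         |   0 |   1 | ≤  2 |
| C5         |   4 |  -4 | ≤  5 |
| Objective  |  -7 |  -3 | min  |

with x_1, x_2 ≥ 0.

Infeasible (no feasible solution exists)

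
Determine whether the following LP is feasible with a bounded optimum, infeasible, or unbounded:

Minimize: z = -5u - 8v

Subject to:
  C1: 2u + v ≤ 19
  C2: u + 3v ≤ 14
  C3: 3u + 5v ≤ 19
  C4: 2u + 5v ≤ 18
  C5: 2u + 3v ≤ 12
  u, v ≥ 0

Feasible with a bounded optimal solution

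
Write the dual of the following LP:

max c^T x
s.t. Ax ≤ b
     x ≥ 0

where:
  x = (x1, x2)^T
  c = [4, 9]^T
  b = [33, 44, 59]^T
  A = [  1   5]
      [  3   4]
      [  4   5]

Primal max cᵀx s.t. Ax ≤ b, x ≥ 0  →  Dual min bᵀy s.t. Aᵀy ≥ c, y ≥ 0.

Minimize: z = 33y1 + 44y2 + 59y3

Subject to:
  y1 + 3y2 + 4y3 ≥ 4
  5y1 + 4y2 + 5y3 ≥ 9
  y1, y2, y3 ≥ 0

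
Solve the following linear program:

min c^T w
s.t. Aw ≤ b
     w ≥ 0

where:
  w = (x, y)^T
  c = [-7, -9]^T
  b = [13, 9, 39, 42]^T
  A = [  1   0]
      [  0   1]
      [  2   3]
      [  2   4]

Evaluate the objective at each vertex of the feasible region:
  z(0, 0) = 0
  z(13, 0) = -91
  z(13, 4) = -127  ←
  z(3, 9) = -102
  z(0, 9) = -81
The minimum is at x = 13, y = 4.

x = 13, y = 4, z = -127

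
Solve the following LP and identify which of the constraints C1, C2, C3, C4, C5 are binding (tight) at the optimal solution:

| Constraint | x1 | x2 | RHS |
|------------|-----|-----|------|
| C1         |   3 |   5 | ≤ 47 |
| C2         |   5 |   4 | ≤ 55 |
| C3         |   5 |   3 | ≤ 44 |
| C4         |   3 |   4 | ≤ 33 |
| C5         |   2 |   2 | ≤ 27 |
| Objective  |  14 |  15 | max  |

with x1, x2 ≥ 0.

At x1 = 7, x2 = 3, compute slack b - a·x for each constraint:
  C1: 47 − 36 = 11  (slack)
  C2: 55 − 47 = 8  (slack)
  C3: 44 − 44 = 0  (binding)
  C4: 33 − 33 = 0  (binding)
  C5: 27 − 20 = 7  (slack)

Optimal: x1 = 7, x2 = 3
Binding: C3, C4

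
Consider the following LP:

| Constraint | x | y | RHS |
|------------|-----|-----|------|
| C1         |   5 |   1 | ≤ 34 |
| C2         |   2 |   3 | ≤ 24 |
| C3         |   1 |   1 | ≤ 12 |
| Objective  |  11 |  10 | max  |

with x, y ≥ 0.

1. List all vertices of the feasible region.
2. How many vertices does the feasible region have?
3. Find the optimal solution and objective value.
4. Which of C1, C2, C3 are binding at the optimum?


1. (0, 0), (6.8, 0), (6, 4), (0, 8)
2. 4
3. x = 6, y = 4, z = 106
4. C1, C2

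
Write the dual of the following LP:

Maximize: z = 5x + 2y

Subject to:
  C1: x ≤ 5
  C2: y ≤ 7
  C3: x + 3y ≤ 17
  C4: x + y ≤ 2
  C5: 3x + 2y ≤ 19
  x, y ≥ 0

Primal max cᵀx s.t. Ax ≤ b, x ≥ 0  →  Dual min bᵀy s.t. Aᵀy ≥ c, y ≥ 0.

Minimize: z = 5y1 + 7y2 + 17y3 + 2y4 + 19y5

Subject to:
  y1 + y3 + y4 + 3y5 ≥ 5
  y2 + 3y3 + y4 + 2y5 ≥ 2
  y1, y2, y3, y4, y5 ≥ 0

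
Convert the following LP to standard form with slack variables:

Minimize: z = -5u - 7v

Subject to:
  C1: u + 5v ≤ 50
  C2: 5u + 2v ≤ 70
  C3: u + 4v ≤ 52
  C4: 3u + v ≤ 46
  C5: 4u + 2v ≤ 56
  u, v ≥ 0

min z = -5u - 7v

s.t.
  u + 5v + s1 = 50
  5u + 2v + s2 = 70
  u + 4v + s3 = 52
  3u + v + s4 = 46
  4u + 2v + s5 = 56
  u, v, s1, s2, s3, s4, s5 ≥ 0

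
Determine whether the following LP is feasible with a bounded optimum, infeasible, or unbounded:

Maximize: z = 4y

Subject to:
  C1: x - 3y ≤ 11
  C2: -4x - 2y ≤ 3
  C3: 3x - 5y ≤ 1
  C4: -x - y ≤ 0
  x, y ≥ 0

Unbounded (objective can increase without bound)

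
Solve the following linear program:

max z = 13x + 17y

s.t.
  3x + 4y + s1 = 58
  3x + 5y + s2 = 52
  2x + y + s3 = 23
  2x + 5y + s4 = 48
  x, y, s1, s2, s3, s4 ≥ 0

Evaluate the objective at each vertex of the feasible region:
  z(0, 0) = 0
  z(11.5, 0) = 149.5
  z(9, 5) = 202  ←
  z(4, 8) = 188
  z(0, 9.6) = 163.2
The maximum is at x = 9, y = 5.

x = 9, y = 5, z = 202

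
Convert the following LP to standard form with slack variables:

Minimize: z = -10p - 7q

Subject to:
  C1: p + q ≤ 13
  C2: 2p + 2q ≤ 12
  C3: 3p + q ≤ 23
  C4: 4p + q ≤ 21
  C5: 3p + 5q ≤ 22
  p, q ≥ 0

min z = -10p - 7q

s.t.
  p + q + s1 = 13
  2p + 2q + s2 = 12
  3p + q + s3 = 23
  4p + q + s4 = 21
  3p + 5q + s5 = 22
  p, q, s1, s2, s3, s4, s5 ≥ 0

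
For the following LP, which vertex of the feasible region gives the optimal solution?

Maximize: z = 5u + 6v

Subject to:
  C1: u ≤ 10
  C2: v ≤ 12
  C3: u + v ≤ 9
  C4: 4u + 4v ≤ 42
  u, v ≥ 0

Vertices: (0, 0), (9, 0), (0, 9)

Evaluate the objective at each vertex of the feasible region:
  z(0, 0) = 0
  z(9, 0) = 45
  z(0, 9) = 54  ←
The maximum is at u = 0, v = 9.

(0, 9)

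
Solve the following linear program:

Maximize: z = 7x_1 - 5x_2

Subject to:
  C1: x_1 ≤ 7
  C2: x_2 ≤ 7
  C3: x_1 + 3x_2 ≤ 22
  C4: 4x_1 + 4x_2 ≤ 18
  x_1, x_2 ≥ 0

Evaluate the objective at each vertex of the feasible region:
  z(0, 0) = 0
  z(4.5, 0) = 31.5  ←
  z(0, 4.5) = -22.5
The maximum is at x_1 = 4.5, x_2 = 0.

x_1 = 4.5, x_2 = 0, z = 31.5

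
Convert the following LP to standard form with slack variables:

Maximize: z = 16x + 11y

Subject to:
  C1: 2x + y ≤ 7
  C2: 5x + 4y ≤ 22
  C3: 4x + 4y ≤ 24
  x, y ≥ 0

max z = 16x + 11y

s.t.
  2x + y + s1 = 7
  5x + 4y + s2 = 22
  4x + 4y + s3 = 24
  x, y, s1, s2, s3 ≥ 0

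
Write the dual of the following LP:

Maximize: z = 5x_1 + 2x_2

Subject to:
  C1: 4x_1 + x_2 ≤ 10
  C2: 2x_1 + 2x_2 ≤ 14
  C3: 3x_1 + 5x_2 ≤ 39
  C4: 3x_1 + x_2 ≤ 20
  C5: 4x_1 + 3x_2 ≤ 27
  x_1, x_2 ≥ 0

Primal max cᵀx s.t. Ax ≤ b, x ≥ 0  →  Dual min bᵀy s.t. Aᵀy ≥ c, y ≥ 0.

Minimize: z = 10y1 + 14y2 + 39y3 + 20y4 + 27y5

Subject to:
  4y1 + 2y2 + 3y3 + 3y4 + 4y5 ≥ 5
  y1 + 2y2 + 5y3 + y4 + 3y5 ≥ 2
  y1, y2, y3, y4, y5 ≥ 0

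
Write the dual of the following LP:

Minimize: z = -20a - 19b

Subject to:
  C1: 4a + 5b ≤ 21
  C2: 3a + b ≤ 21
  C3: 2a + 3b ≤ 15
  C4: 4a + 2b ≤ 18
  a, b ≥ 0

Primal min cᵀx s.t. Ax ≤ b, x ≥ 0  →  Dual max −bᵀy s.t. Aᵀy ≥ −c, y ≥ 0.

Maximize: z = -21y1 - 21y2 - 15y3 - 18y4

Subject to:
  4y1 + 3y2 + 2y3 + 4y4 ≥ 20
  5y1 + y2 + 3y3 + 2y4 ≥ 19
  y1, y2, y3, y4 ≥ 0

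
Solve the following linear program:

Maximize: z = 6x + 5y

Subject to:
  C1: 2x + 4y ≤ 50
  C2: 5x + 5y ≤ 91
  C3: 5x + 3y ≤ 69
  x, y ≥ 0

Evaluate the objective at each vertex of the feasible region:
  z(0, 0) = 0
  z(13.8, 0) = 82.8
  z(9, 8) = 94  ←
  z(0, 12.5) = 62.5
The maximum is at x = 9, y = 8.

x = 9, y = 8, z = 94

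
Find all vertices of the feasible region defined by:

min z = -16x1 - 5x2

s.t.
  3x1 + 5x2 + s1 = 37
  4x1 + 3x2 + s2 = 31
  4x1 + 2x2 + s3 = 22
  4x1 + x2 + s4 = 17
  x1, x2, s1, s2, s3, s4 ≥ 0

(0, 0), (4.25, 0), (3, 5), (2.571, 5.857), (0, 7.4)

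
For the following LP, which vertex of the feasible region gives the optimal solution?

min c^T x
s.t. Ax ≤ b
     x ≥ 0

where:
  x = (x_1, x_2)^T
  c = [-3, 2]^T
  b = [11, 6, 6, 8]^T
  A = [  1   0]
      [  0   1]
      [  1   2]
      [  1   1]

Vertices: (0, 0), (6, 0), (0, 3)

Evaluate the objective at each vertex of the feasible region:
  z(0, 0) = 0
  z(6, 0) = -18  ←
  z(0, 3) = 6
The minimum is at x_1 = 6, x_2 = 0.

(6, 0)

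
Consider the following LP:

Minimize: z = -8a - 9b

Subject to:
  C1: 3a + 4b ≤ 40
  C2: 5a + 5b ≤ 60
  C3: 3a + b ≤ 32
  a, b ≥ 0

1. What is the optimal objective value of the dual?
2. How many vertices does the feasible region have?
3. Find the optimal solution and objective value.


1. -100
2. 5
3. a = 8, b = 4, z = -100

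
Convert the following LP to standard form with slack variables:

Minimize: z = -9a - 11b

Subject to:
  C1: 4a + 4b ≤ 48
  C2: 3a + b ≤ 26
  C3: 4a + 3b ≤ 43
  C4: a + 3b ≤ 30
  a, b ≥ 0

min z = -9a - 11b

s.t.
  4a + 4b + s1 = 48
  3a + b + s2 = 26
  4a + 3b + s3 = 43
  a + 3b + s4 = 30
  a, b, s1, s2, s3, s4 ≥ 0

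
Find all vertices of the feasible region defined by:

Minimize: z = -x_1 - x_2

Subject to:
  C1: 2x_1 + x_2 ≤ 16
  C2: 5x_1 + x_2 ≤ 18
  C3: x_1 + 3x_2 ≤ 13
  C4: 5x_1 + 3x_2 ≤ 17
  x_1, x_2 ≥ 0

(0, 0), (3.4, 0), (1, 4), (0, 4.333)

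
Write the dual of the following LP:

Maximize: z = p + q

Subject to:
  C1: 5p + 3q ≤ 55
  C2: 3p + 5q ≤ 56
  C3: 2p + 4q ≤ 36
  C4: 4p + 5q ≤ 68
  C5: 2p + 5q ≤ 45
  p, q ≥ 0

Primal max cᵀx s.t. Ax ≤ b, x ≥ 0  →  Dual min bᵀy s.t. Aᵀy ≥ c, y ≥ 0.

Minimize: z = 55y1 + 56y2 + 36y3 + 68y4 + 45y5

Subject to:
  5y1 + 3y2 + 2y3 + 4y4 + 2y5 ≥ 1
  3y1 + 5y2 + 4y3 + 5y4 + 5y5 ≥ 1
  y1, y2, y3, y4, y5 ≥ 0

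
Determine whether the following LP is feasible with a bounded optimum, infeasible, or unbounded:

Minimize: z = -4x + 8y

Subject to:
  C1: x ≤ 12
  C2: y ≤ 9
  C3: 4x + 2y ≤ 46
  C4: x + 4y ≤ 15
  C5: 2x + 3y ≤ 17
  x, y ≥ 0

Feasible with a bounded optimal solution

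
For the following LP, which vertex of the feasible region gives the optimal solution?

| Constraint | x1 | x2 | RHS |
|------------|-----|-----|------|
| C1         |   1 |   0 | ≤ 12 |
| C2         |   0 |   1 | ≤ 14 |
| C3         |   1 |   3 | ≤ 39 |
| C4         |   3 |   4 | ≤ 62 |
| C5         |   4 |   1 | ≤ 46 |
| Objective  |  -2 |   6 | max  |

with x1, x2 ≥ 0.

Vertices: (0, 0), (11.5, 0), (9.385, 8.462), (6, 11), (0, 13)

Evaluate the objective at each vertex of the feasible region:
  z(0, 0) = 0
  z(11.5, 0) = -23
  z(9.385, 8.462) = 32
  z(6, 11) = 54
  z(0, 13) = 78  ←
The maximum is at x1 = 0, x2 = 13.

(0, 13)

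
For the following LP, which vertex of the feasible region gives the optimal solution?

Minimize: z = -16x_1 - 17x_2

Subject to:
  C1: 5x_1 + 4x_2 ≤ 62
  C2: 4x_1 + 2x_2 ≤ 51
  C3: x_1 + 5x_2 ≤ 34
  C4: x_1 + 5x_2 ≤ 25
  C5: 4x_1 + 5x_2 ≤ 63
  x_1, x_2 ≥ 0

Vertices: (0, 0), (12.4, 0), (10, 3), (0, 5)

Evaluate the objective at each vertex of the feasible region:
  z(0, 0) = 0
  z(12.4, 0) = -198.4
  z(10, 3) = -211  ←
  z(0, 5) = -85
The minimum is at x_1 = 10, x_2 = 3.

(10, 3)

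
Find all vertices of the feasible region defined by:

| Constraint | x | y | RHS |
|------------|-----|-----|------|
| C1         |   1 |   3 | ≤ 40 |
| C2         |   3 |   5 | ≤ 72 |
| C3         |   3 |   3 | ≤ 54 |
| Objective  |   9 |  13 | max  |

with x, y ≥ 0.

(0, 0), (18, 0), (9, 9), (4, 12), (0, 13.33)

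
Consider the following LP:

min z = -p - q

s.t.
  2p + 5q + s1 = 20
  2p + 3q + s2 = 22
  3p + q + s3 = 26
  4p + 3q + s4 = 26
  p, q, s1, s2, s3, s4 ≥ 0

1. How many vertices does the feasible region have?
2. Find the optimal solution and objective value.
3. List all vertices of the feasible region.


1. 4
2. p = 5, q = 2, z = -7
3. (0, 0), (6.5, 0), (5, 2), (0, 4)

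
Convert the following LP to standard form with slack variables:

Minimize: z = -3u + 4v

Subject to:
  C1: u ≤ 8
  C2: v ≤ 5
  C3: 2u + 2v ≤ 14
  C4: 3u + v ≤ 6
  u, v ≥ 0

min z = -3u + 4v

s.t.
  u + s1 = 8
  v + s2 = 5
  2u + 2v + s3 = 14
  3u + v + s4 = 6
  u, v, s1, s2, s3, s4 ≥ 0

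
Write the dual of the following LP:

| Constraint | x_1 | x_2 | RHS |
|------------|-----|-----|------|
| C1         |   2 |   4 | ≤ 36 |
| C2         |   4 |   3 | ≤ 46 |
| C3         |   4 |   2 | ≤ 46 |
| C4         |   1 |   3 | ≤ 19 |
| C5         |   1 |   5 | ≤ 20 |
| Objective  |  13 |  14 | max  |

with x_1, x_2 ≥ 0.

Primal max cᵀx s.t. Ax ≤ b, x ≥ 0  →  Dual min bᵀy s.t. Aᵀy ≥ c, y ≥ 0.

Minimize: z = 36y1 + 46y2 + 46y3 + 19y4 + 20y5

Subject to:
  2y1 + 4y2 + 4y3 + y4 + y5 ≥ 13
  4y1 + 3y2 + 2y3 + 3y4 + 5y5 ≥ 14
  y1, y2, y3, y4, y5 ≥ 0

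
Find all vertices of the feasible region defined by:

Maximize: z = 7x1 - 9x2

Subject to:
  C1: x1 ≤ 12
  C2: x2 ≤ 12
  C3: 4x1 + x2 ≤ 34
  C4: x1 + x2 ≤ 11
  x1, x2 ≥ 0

(0, 0), (8.5, 0), (7.667, 3.333), (0, 11)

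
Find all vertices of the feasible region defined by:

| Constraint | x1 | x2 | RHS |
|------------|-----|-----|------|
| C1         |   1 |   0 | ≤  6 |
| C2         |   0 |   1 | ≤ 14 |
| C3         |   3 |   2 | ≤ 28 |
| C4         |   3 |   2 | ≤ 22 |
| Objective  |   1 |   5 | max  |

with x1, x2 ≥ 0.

(0, 0), (6, 0), (6, 2), (0, 11)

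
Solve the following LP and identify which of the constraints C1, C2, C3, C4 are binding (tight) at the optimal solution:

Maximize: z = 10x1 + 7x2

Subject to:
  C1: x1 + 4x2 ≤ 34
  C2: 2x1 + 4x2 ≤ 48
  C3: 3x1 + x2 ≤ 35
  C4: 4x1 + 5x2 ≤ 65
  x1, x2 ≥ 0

At x1 = 10, x2 = 5, compute slack b - a·x for each constraint:
  C1: 34 − 30 = 4  (slack)
  C2: 48 − 40 = 8  (slack)
  C3: 35 − 35 = 0  (binding)
  C4: 65 − 65 = 0  (binding)

Optimal: x1 = 10, x2 = 5
Binding: C3, C4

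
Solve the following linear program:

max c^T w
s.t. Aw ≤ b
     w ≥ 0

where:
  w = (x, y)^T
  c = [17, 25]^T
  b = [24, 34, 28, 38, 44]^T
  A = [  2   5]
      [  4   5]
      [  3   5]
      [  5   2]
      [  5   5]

Evaluate the objective at each vertex of the feasible region:
  z(0, 0) = 0
  z(7.6, 0) = 129.2
  z(7.176, 1.059) = 148.5
  z(6, 2) = 152  ←
  z(4, 3.2) = 148
  z(0, 4.8) = 120
The maximum is at x = 6, y = 2.

x = 6, y = 2, z = 152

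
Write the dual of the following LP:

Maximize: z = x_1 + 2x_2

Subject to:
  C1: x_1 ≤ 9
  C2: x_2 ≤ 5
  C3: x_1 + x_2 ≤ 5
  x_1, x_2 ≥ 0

Primal max cᵀx s.t. Ax ≤ b, x ≥ 0  →  Dual min bᵀy s.t. Aᵀy ≥ c, y ≥ 0.

Minimize: z = 9y1 + 5y2 + 5y3

Subject to:
  y1 + y3 ≥ 1
  y2 + y3 ≥ 2
  y1, y2, y3 ≥ 0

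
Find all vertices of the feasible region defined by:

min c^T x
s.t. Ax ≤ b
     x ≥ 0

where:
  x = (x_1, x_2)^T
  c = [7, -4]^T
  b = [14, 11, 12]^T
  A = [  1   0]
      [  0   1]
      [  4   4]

(0, 0), (3, 0), (0, 3)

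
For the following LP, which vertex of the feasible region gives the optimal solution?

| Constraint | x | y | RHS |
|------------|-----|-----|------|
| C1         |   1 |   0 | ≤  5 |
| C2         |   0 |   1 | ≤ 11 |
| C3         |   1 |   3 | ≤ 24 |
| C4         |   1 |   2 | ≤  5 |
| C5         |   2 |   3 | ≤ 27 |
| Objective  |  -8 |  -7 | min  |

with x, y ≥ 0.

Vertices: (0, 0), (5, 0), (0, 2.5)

Evaluate the objective at each vertex of the feasible region:
  z(0, 0) = 0
  z(5, 0) = -40  ←
  z(0, 2.5) = -17.5
The minimum is at x = 5, y = 0.

(5, 0)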